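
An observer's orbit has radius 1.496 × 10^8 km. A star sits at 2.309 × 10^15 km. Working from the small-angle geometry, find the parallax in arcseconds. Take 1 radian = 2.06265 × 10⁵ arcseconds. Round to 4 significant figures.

θ ≈ B/d = (1.496 × 10^8) / (2.309 × 10^15) = 6.4790 × 10^-8 rad.
In arcseconds: 6.4790 × 10^-8 × 206265 = 0.013364″.

0.01336 arcsec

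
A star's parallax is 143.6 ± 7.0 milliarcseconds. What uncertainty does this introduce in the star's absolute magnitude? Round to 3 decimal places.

σ_M = 0.106 mag

M = m − 5 log₁₀ d + 5 = m + 5 log₁₀ p + 5, so ∂M/∂p = 5/(p ln 10).
σ_M = (5/ln 10) · (σ_p/p) = 2.1715 × 7.0/143.6 = 2.1715 × 0.048747 = 0.10585.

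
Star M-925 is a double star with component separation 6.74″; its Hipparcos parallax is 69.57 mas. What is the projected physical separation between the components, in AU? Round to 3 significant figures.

96.9 AU

d = 1/p = 1/0.06957″ = 14.374 pc.
At distance d (pc), an angle of θ arcsec spans θ·d AU: s = 6.74 × 14.374 = 96.881 AU.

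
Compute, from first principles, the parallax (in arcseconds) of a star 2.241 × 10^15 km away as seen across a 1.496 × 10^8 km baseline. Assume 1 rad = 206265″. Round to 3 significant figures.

θ ≈ B/d = (1.496 × 10^8) / (2.241 × 10^15) = 6.6756 × 10^-8 rad.
In arcseconds: 6.6756 × 10^-8 × 206265 = 0.013769″.

0.0138 arcsec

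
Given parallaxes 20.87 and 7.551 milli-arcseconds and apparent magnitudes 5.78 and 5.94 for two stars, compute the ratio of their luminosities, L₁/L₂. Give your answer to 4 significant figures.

L₁/L₂ = 0.1517

d₁ = 1/p₁ = 1/0.02087″ = 47.916 pc; d₂ = 1/p₂ = 1/0.007551″ = 132.43 pc.
M₁ = m₁ − 5 log₁₀ d₁ + 5 = 5.78 − 8.4024 + 5 = 2.3776.
M₂ = 5.94 − 10.6099 + 5 = 0.3301.
L₁/L₂ = 10^(0.4(M₂ − M₁)) = 10^(0.4 × (-2.0475)) = 10^(-0.81900) = 0.15171.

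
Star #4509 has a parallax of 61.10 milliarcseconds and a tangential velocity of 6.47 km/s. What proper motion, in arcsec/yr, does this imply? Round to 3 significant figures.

0.0834 arcsec/yr

d = 1/p = 1/0.06110″ = 16.367 pc.
μ = v_t / (4.74 d) = 6.47 / (4.74 × 16.367) = 6.47 / 77.58 = 0.083398 ″/yr.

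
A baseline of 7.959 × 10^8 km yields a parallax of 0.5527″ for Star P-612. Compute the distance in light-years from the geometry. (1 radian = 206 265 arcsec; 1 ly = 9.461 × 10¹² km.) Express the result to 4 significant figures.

31.39 ly

θ = 0.5527″ = 0.5527/206265 = 2.6796 × 10^-6 rad.
d = B/θ = (7.959 × 10^8) / (2.6796 × 10^-6) = 2.9702 × 10^14 km = (2.9702 × 10^14) / (9.461 × 10^12) ly = 31.394 ly.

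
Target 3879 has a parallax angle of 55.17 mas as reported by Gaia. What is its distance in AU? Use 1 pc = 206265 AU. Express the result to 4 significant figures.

p = 55.17 mas = 0.05517 arcsec.
d = 1/p = 1/0.05517 = 18.126 pc.
In AU: 18.126 × 206265 = 3.7388 × 10^6 AU.

3.739 × 10^6 AU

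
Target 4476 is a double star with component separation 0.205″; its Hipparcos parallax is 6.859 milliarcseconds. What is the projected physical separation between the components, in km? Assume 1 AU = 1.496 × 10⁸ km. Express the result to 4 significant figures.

d = 1/p = 1/0.006859″ = 145.79 pc.
At distance d (pc), an angle of θ arcsec spans θ·d AU: s = 0.205 × 145.79 = 29.887 AU.
= 29.887 × 1.496 × 10⁸ km = 4.4711 × 10^9 km.

4.471 × 10^9 km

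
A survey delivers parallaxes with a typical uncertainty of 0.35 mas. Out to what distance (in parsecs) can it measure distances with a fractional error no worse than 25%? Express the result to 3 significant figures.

714 pc

σ_d/d = σ_p/p, so the condition is σ_p/p ≤ 0.25, i.e. p ≥ σ_p/0.25.
p_min = 0.35/0.25 = 1.4 mas = 0.0014 arcsec.
d_max = 1/p_min = 1/0.0014 = 714.29 pc.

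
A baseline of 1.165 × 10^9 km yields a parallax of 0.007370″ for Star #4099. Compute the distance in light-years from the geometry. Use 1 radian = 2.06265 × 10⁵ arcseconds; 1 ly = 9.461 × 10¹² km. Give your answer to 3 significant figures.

3450 ly

θ = 0.007370″ = 0.007370/206265 = 3.5731 × 10^-8 rad.
d = B/θ = (1.165 × 10^9) / (3.5731 × 10^-8) = 3.2605 × 10^16 km = (3.2605 × 10^16) / (9.461 × 10^12) ly = 3446.3 ly.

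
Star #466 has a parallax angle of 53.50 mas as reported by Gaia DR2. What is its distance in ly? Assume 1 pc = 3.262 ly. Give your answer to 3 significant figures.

p = 53.50 mas = 0.05350 arcsec.
d = 1/p = 1/0.05350 = 18.692 pc.
In light-years: 18.692 × 3.262 = 60.973 ly.

61.0 ly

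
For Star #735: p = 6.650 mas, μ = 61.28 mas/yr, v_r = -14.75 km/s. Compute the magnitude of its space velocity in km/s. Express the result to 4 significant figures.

d = 1/p = 1/0.006650″ = 150.38 pc.
μ = 61.28 mas/yr = 0.06128 ″/yr.
v_t = 4.740 μ d = 4.740 × 0.06128 × 150.38 = 43.68 km/s.
v = √(v_r² + v_t²) = √((-14.75)² + 43.68²) = √2125.5 = 46.103 km/s.

46.10 km/s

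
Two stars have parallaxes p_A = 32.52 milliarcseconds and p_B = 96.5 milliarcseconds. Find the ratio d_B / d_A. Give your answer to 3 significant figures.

0.337

Since d = 1/p, d_B/d_A = p_A/p_B.
= 32.52 / 96.5 = 0.33699.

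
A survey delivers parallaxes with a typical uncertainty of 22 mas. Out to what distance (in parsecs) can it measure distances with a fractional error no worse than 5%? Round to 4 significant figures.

2.273 pc

σ_d/d = σ_p/p, so the condition is σ_p/p ≤ 0.05, i.e. p ≥ σ_p/0.05.
p_min = 22/0.05 = 440 mas = 0.44 arcsec.
d_max = 1/p_min = 1/0.44 = 2.2727 pc.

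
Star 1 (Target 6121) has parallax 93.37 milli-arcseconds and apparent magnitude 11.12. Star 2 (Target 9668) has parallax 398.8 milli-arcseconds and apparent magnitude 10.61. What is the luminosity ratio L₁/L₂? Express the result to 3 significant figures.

L₁/L₂ = 11.4

d₁ = 1/p₁ = 1/0.09337″ = 10.71 pc; d₂ = 1/p₂ = 1/0.3988″ = 2.5075 pc.
M₁ = m₁ − 5 log₁₀ d₁ + 5 = 11.12 − 5.1489 + 5 = 10.9711.
M₂ = 10.61 − 1.9962 + 5 = 13.6138.
L₁/L₂ = 10^(0.4(M₂ − M₁)) = 10^(0.4 × 2.6427) = 10^1.05708 = 11.405.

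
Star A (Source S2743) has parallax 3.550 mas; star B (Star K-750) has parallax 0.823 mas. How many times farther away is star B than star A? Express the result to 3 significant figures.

Since d = 1/p, d_B/d_A = p_A/p_B.
= 3.550 / 0.823 = 4.3135.

4.31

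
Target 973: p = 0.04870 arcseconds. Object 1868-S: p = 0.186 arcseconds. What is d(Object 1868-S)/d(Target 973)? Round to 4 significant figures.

Since d = 1/p, d_B/d_A = p_A/p_B.
= 0.04870 / 0.186 = 0.26183.

0.2618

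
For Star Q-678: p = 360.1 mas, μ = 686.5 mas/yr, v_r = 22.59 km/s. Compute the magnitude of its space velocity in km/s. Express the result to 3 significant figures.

d = 1/p = 1/0.3601″ = 2.777 pc.
μ = 686.5 mas/yr = 0.6865 ″/yr.
v_t = 4.740 μ d = 4.740 × 0.6865 × 2.777 = 9.0364 km/s.
v = √(v_r² + v_t²) = √(22.59² + 9.0364²) = √591.965 = 24.33 km/s.

24.3 km/s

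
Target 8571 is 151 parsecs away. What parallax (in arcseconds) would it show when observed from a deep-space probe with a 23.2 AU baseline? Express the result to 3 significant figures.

0.154 arcsec

p (arcsec) = B (AU) / d (pc).
p = 23.2 / 151 = 0.15364 arcsec.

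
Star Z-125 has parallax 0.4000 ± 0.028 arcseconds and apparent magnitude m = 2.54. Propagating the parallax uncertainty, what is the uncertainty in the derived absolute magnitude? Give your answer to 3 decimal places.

σ_M = 0.152 mag

M = m − 5 log₁₀ d + 5 = m + 5 log₁₀ p + 5, so ∂M/∂p = 5/(p ln 10).
σ_M = (5/ln 10) · (σ_p/p) = 2.1715 × 0.028/0.4000 = 2.1715 × 0.07 = 0.15201.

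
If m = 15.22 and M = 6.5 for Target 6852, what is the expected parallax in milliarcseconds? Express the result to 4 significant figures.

m − M = 15.22 − 6.5 = 8.72.
d = 10^((m−M)/5 + 1) = 10^2.744 = 554.63 pc.
p = 1/d = 1/554.63 = 0.001803 arcsec = 1.803 mas.

1.803 mas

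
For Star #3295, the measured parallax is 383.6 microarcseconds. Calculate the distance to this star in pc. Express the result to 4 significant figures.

p = 383.6 microarcseconds = 0.0003836 arcsec.
d = 1/p = 1/0.0003836 = 2606.9 pc.

2607 pc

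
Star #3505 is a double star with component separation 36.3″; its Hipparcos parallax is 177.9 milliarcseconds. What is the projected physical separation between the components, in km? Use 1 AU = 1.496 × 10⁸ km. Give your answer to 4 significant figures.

3.053 × 10^10 km

d = 1/p = 1/0.1779″ = 5.6211 pc.
At distance d (pc), an angle of θ arcsec spans θ·d AU: s = 36.3 × 5.6211 = 204.05 AU.
= 204.05 × 1.496 × 10⁸ km = 3.0526 × 10^10 km.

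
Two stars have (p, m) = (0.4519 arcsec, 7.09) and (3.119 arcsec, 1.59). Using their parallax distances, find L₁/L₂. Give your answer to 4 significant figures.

d₁ = 1/p₁ = 1/0.4519″ = 2.2129 pc; d₂ = 1/p₂ = 1/3.119″ = 0.32062 pc.
M₁ = m₁ − 5 log₁₀ d₁ + 5 = 7.09 − 1.7248 + 5 = 10.3652.
M₂ = 1.59 − (-2.4700) + 5 = 9.0600.
L₁/L₂ = 10^(0.4(M₂ − M₁)) = 10^(0.4 × (-1.3052)) = 10^(-0.52208) = 0.30055.

L₁/L₂ = 0.3006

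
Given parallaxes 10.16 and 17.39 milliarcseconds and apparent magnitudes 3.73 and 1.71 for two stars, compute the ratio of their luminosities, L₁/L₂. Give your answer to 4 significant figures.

d₁ = 1/p₁ = 1/0.01016″ = 98.425 pc; d₂ = 1/p₂ = 1/0.01739″ = 57.504 pc.
M₁ = m₁ − 5 log₁₀ d₁ + 5 = 3.73 − 9.9655 + 5 = -1.2355.
M₂ = 1.71 − 8.7985 + 5 = -2.0885.
L₁/L₂ = 10^(0.4(M₂ − M₁)) = 10^(0.4 × (-0.8530)) = 10^(-0.34120) = 0.45583.

L₁/L₂ = 0.4558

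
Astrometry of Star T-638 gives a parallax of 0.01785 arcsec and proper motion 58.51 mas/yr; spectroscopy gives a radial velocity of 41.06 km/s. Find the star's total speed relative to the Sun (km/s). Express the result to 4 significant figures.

43.90 km/s

d = 1/p = 1/0.01785″ = 56.022 pc.
μ = 58.51 mas/yr = 0.05851 ″/yr.
v_t = 4.740 μ d = 4.740 × 0.05851 × 56.022 = 15.537 km/s.
v = √(v_r² + v_t²) = √(41.06² + 15.537²) = √1927.32 = 43.901 km/s.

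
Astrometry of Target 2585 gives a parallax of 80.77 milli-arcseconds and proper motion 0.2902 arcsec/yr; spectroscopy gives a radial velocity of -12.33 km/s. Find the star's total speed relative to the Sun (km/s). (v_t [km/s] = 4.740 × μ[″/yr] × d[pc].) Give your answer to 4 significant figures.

21.03 km/s

d = 1/p = 1/0.08077″ = 12.381 pc.
v_t = 4.740 μ d = 4.740 × 0.2902 × 12.381 = 17.031 km/s.
v = √(v_r² + v_t²) = √((-12.33)² + 17.031²) = √442.084 = 21.026 km/s.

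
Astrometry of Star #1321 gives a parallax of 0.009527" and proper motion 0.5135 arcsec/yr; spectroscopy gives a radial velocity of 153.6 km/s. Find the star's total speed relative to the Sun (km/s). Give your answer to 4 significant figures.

d = 1/p = 1/0.009527″ = 104.96 pc.
v_t = 4.740 μ d = 4.740 × 0.5135 × 104.96 = 255.47 km/s.
v = √(v_r² + v_t²) = √(153.6² + 255.47²) = √88857.9 = 298.09 km/s.

298.1 km/s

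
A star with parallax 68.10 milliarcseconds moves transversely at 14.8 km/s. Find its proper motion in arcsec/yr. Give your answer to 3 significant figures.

d = 1/p = 1/0.06810″ = 14.684 pc.
μ = v_t / (4.74 d) = 14.8 / (4.74 × 14.684) = 14.8 / 69.602 = 0.21264 ″/yr.

0.213 arcsec/yr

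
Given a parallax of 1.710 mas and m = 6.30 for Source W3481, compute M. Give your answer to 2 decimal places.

M = -2.54

d = 1/p = 1/0.001710″ = 584.8 pc.
m − M = 5 log₁₀(584.8) − 5 = 13.8350 − 5 = 8.8350.
M = m − (m − M) = 6.30 − 8.8350 = -2.54.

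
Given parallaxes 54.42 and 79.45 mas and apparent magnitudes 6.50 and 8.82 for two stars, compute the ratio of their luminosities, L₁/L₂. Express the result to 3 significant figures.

d₁ = 1/p₁ = 1/0.05442″ = 18.376 pc; d₂ = 1/p₂ = 1/0.07945″ = 12.587 pc.
M₁ = m₁ − 5 log₁₀ d₁ + 5 = 6.50 − 6.3213 + 5 = 5.1787.
M₂ = 8.82 − 5.4996 + 5 = 8.3204.
L₁/L₂ = 10^(0.4(M₂ − M₁)) = 10^(0.4 × 3.1417) = 10^1.25668 = 18.058.

L₁/L₂ = 18.1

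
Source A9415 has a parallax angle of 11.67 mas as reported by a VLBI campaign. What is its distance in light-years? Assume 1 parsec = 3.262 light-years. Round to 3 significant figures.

280 light years

p = 11.67 mas = 0.01167 arcsec.
d = 1/p = 1/0.01167 = 85.69 pc.
In light-years: 85.69 × 3.262 = 279.52 ly.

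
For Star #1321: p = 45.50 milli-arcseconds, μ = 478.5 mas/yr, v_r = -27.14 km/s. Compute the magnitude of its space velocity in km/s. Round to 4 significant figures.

56.76 km/s

d = 1/p = 1/0.04550″ = 21.978 pc.
μ = 478.5 mas/yr = 0.4785 ″/yr.
v_t = 4.740 μ d = 4.740 × 0.4785 × 21.978 = 49.848 km/s.
v = √(v_r² + v_t²) = √((-27.14)² + 49.848²) = √3221.4 = 56.757 km/s.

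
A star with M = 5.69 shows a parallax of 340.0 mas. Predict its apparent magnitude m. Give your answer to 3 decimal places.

d = 1/p = 1/0.3400″ = 2.9412 pc.
m − M = 5 log₁₀ d − 5 = 5 log₁₀(2.9412) − 5 = 2.3426 − 5 = -2.6574.
m = M + (m − M) = 5.69 + (-2.6574) = 3.033.

m = 3.033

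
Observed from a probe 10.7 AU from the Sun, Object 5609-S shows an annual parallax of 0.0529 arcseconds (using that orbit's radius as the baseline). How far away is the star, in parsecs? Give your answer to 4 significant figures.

202.3 pc

With baseline B (in AU) and parallax p (in arcsec), d = B/p parsecs.
d = 10.7 / 0.0529 = 202.27 pc.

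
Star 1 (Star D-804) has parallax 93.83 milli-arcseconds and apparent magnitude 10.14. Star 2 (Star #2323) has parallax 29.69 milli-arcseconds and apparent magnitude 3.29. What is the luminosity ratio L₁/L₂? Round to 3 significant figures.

d₁ = 1/p₁ = 1/0.09383″ = 10.658 pc; d₂ = 1/p₂ = 1/0.02969″ = 33.681 pc.
M₁ = m₁ − 5 log₁₀ d₁ + 5 = 10.14 − 5.1384 + 5 = 10.0016.
M₂ = 3.29 − 7.6369 + 5 = 0.6531.
L₁/L₂ = 10^(0.4(M₂ − M₁)) = 10^(0.4 × (-9.3485)) = 10^(-3.73940) = 0.00018222.

L₁/L₂ = 0.000182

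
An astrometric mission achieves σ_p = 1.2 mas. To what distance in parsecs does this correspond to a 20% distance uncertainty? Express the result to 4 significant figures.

166.7 pc

σ_d/d = σ_p/p, so the condition is σ_p/p ≤ 0.20, i.e. p ≥ σ_p/0.20.
p_min = 1.2/0.20 = 6 mas = 0.006 arcsec.
d_max = 1/p_min = 1/0.006 = 166.67 pc.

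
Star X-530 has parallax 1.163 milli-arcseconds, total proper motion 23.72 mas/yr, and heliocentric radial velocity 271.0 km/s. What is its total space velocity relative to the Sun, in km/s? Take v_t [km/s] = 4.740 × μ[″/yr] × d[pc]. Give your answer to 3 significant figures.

288 km/s

d = 1/p = 1/0.001163″ = 859.85 pc.
μ = 23.72 mas/yr = 0.02372 ″/yr.
v_t = 4.740 μ d = 4.740 × 0.02372 × 859.85 = 96.675 km/s.
v = √(v_r² + v_t²) = √(271.0² + 96.675²) = √82787.1 = 287.73 km/s.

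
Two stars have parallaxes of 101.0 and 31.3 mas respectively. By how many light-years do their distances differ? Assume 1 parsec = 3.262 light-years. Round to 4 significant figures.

d_A = 1/0.1010″ = 9.901 pc; d_B = 1/0.03130″ = 31.949 pc.
|d_B − d_A| = |31.949 − 9.901| = 22.048 pc = 22.048 × 3.262 ly = 71.921 ly.

71.92 ly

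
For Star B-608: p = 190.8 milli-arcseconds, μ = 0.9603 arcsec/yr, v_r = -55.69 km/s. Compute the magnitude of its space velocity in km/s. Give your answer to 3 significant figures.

d = 1/p = 1/0.1908″ = 5.2411 pc.
v_t = 4.740 μ d = 4.740 × 0.9603 × 5.2411 = 23.857 km/s.
v = √(v_r² + v_t²) = √((-55.69)² + 23.857²) = √3670.53 = 60.585 km/s.

60.6 km/s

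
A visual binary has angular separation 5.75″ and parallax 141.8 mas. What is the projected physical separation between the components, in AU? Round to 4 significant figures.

d = 1/p = 1/0.1418″ = 7.0522 pc.
At distance d (pc), an angle of θ arcsec spans θ·d AU: s = 5.75 × 7.0522 = 40.55 AU.

40.55 AU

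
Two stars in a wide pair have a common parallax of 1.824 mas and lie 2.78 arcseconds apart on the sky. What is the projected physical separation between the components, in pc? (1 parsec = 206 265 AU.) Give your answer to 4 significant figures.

0.007389 pc

d = 1/p = 1/0.001824″ = 548.25 pc.
At distance d (pc), an angle of θ arcsec spans θ·d AU: s = 2.78 × 548.25 = 1524.1 AU.
= 1524.1 / 206265 = 0.0073890 pc.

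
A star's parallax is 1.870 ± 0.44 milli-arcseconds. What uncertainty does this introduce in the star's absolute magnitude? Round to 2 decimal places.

M = m − 5 log₁₀ d + 5 = m + 5 log₁₀ p + 5, so ∂M/∂p = 5/(p ln 10).
σ_M = (5/ln 10) · (σ_p/p) = 2.1715 × 0.44/1.870 = 2.1715 × 0.23529 = 0.51093.

σ_M = 0.51 mag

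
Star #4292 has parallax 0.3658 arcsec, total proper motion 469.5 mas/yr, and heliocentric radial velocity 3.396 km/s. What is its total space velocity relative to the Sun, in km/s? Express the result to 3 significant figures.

6.97 km/s

d = 1/p = 1/0.3658″ = 2.7337 pc.
μ = 469.5 mas/yr = 0.4695 ″/yr.
v_t = 4.740 μ d = 4.740 × 0.4695 × 2.7337 = 6.0837 km/s.
v = √(v_r² + v_t²) = √(3.396² + 6.0837²) = √48.5442 = 6.9674 km/s.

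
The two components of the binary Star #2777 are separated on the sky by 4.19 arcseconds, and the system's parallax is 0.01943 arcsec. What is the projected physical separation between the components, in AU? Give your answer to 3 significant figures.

216 AU

d = 1/p = 1/0.01943″ = 51.467 pc.
At distance d (pc), an angle of θ arcsec spans θ·d AU: s = 4.19 × 51.467 = 215.65 AU.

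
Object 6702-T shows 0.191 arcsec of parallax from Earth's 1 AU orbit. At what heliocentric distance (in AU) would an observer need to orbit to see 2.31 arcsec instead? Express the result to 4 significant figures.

Parallax scales linearly with baseline: p ∝ B, so B = p_target / p_Earth × 1 AU.
B = 2.31 / 0.191 = 12.094 AU.

12.09 AU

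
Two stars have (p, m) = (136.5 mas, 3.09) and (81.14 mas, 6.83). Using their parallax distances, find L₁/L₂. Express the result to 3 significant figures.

d₁ = 1/p₁ = 1/0.1365″ = 7.326 pc; d₂ = 1/p₂ = 1/0.08114″ = 12.324 pc.
M₁ = m₁ − 5 log₁₀ d₁ + 5 = 3.09 − 4.3243 + 5 = 3.7657.
M₂ = 6.83 − 5.4538 + 5 = 6.3762.
L₁/L₂ = 10^(0.4(M₂ − M₁)) = 10^(0.4 × 2.6105) = 10^1.04420 = 11.071.

L₁/L₂ = 11.1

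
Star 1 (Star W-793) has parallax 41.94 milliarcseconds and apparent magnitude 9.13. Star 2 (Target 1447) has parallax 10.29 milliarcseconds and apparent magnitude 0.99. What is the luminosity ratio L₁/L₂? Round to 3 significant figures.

d₁ = 1/p₁ = 1/0.04194″ = 23.844 pc; d₂ = 1/p₂ = 1/0.01029″ = 97.182 pc.
M₁ = m₁ − 5 log₁₀ d₁ + 5 = 9.13 − 6.8869 + 5 = 7.2431.
M₂ = 0.99 − 9.9379 + 5 = -3.9479.
L₁/L₂ = 10^(0.4(M₂ − M₁)) = 10^(0.4 × (-11.1910)) = 10^(-4.47640) = 0.000033389.

L₁/L₂ = 3.34 × 10^-5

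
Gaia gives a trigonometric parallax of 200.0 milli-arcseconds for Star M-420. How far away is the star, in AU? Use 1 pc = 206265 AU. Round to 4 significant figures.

1.031 × 10^6 AU

p = 200.0 milli-arcseconds = 0.2000 arcsec.
d = 1/p = 1/0.2000 = 5 pc.
In AU: 5 × 206265 = 1.0313 × 10^6 AU.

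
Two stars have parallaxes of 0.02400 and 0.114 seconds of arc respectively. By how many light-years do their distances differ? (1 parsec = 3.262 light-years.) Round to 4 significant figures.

107.3 ly

d_A = 1/0.02400″ = 41.667 pc; d_B = 1/0.1140″ = 8.7719 pc.
|d_B − d_A| = |8.7719 − 41.667| = 32.895 pc = 32.895 × 3.262 ly = 107.3 ly.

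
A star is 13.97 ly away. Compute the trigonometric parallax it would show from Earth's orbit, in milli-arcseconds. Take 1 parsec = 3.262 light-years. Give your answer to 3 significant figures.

234 mas

d = 13.97 ly ÷ 3.262 = 4.2826 pc.
p = 1/d = 1/4.2826 = 0.2335 arcsec.
= 0.2335 × 1000 = 233.5 mas.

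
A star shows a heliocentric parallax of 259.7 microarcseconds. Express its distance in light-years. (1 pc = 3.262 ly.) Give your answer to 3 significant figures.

p = 259.7 microarcseconds = 0.0002597 arcsec.
d = 1/p = 1/0.0002597 = 3850.6 pc.
In light-years: 3850.6 × 3.262 = 12561 ly.

12600 light years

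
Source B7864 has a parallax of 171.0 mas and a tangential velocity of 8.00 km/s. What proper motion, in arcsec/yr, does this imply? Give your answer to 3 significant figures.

d = 1/p = 1/0.1710″ = 5.848 pc.
μ = v_t / (4.74 d) = 8.00 / (4.74 × 5.848) = 8.00 / 27.72 = 0.2886 ″/yr.

0.289 arcsec/yr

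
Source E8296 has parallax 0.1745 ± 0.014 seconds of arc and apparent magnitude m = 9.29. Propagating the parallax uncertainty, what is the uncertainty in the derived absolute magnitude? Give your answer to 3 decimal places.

σ_M = 0.174 mag

M = m − 5 log₁₀ d + 5 = m + 5 log₁₀ p + 5, so ∂M/∂p = 5/(p ln 10).
σ_M = (5/ln 10) · (σ_p/p) = 2.1715 × 0.014/0.1745 = 2.1715 × 0.080229 = 0.17422.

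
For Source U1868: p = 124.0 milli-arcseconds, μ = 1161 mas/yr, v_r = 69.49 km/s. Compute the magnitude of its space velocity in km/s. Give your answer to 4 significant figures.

82.45 km/s

d = 1/p = 1/0.1240″ = 8.0645 pc.
μ = 1161 mas/yr = 1.161 ″/yr.
v_t = 4.740 μ d = 4.740 × 1.161 × 8.0645 = 44.38 km/s.
v = √(v_r² + v_t²) = √(69.49² + 44.38²) = √6798.44 = 82.453 km/s.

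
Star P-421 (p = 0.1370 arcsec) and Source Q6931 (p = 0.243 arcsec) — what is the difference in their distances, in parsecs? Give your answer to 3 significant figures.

3.18 pc

d_A = 1/0.1370″ = 7.2993 pc; d_B = 1/0.2430″ = 4.1152 pc.
|d_B − d_A| = |4.1152 − 7.2993| = 3.1841 pc.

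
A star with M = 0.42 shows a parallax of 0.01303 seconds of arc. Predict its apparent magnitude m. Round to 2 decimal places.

d = 1/p = 1/0.01303″ = 76.746 pc.
m − M = 5 log₁₀ d − 5 = 5 log₁₀(76.746) − 5 = 9.4253 − 5 = 4.4253.
m = M + (m − M) = 0.42 + 4.4253 = 4.85.

m = 4.85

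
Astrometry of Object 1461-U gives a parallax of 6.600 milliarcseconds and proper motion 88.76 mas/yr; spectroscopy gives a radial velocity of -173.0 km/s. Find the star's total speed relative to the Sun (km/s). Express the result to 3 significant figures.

d = 1/p = 1/0.006600″ = 151.52 pc.
μ = 88.76 mas/yr = 0.08876 ″/yr.
v_t = 4.740 μ d = 4.740 × 0.08876 × 151.52 = 63.748 km/s.
v = √(v_r² + v_t²) = √((-173.0)² + 63.748²) = √33992.8 = 184.37 km/s.

184 km/s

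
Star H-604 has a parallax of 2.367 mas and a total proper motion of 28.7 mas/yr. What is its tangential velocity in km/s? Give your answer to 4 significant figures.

d = 1/p = 1/0.002367″ = 422.48 pc.
μ = 28.7 mas/yr = 0.0287 ″/yr.
v_t = 4.74 × μ × d = 4.74 × 0.0287 × 422.48 = 57.473 km/s.

57.47 km/s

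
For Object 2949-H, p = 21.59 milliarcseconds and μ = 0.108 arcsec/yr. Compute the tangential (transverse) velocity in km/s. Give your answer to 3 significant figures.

23.7 km/s

d = 1/p = 1/0.02159″ = 46.318 pc.
v_t = 4.74 × μ × d = 4.74 × 0.108 × 46.318 = 23.711 km/s.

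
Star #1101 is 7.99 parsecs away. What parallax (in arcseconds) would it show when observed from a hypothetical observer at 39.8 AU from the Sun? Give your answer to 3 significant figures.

p (arcsec) = B (AU) / d (pc).
p = 39.8 / 7.99 = 4.9812 arcsec.

4.98 arcsec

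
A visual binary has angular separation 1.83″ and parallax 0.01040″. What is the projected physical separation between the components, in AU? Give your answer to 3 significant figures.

176 AU

d = 1/p = 1/0.01040″ = 96.154 pc.
At distance d (pc), an angle of θ arcsec spans θ·d AU: s = 1.83 × 96.154 = 175.96 AU.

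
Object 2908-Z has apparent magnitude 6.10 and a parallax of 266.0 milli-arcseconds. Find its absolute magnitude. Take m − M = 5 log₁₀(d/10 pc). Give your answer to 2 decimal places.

M = 8.22

d = 1/p = 1/0.2660″ = 3.7594 pc.
m − M = 5 log₁₀(3.7594) − 5 = 2.8756 − 5 = -2.1244.
M = m − (m − M) = 6.10 − (-2.1244) = 8.22.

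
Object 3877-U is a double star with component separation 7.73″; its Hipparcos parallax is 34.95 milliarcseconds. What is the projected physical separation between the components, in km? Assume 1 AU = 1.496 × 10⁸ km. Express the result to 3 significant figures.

3.31 × 10^10 km

d = 1/p = 1/0.03495″ = 28.612 pc.
At distance d (pc), an angle of θ arcsec spans θ·d AU: s = 7.73 × 28.612 = 221.17 AU.
= 221.17 × 1.496 × 10⁸ km = 3.3087 × 10^10 km.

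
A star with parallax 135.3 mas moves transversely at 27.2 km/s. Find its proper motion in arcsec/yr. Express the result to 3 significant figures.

d = 1/p = 1/0.1353″ = 7.391 pc.
μ = v_t / (4.74 d) = 27.2 / (4.74 × 7.391) = 27.2 / 35.033 = 0.77641 ″/yr.

0.776 arcsec/yr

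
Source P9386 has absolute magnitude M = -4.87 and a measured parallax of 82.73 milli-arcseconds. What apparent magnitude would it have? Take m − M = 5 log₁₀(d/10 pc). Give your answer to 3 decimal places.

m = -4.458

d = 1/p = 1/0.08273″ = 12.088 pc.
m − M = 5 log₁₀ d − 5 = 5 log₁₀(12.088) − 5 = 5.4118 − 5 = 0.4118.
m = M + (m − M) = -4.87 + 0.4118 = -4.458.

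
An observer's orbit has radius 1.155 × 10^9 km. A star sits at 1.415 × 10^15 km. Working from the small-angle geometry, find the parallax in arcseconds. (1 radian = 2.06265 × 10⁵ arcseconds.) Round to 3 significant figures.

0.168 arcsec

θ ≈ B/d = (1.155 × 10^9) / (1.415 × 10^15) = 8.1625 × 10^-7 rad.
In arcseconds: 8.1625 × 10^-7 × 206265 = 0.16836″.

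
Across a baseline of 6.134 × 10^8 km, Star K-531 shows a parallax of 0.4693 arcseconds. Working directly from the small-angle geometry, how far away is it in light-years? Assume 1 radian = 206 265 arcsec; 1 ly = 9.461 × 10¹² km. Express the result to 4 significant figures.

28.50 ly

θ = 0.4693″ = 0.4693/206265 = 2.2752 × 10^-6 rad.
d = B/θ = (6.134 × 10^8) / (2.2752 × 10^-6) = 2.6960 × 10^14 km = (2.6960 × 10^14) / (9.461 × 10^12) ly = 28.496 ly.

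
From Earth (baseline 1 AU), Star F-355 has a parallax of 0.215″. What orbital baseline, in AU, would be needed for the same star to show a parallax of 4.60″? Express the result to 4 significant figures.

Parallax scales linearly with baseline: p ∝ B, so B = p_target / p_Earth × 1 AU.
B = 4.60 / 0.215 = 21.395 AU.

21.40 AU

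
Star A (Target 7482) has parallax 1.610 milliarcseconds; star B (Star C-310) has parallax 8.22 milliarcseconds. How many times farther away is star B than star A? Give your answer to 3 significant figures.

Since d = 1/p, d_B/d_A = p_A/p_B.
= 1.610 / 8.22 = 0.19586.

0.196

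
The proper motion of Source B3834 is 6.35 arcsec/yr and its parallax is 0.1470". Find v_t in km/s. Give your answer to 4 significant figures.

d = 1/p = 1/0.1470″ = 6.8027 pc.
v_t = 4.74 × μ × d = 4.74 × 6.35 × 6.8027 = 204.75 km/s.

204.8 km/s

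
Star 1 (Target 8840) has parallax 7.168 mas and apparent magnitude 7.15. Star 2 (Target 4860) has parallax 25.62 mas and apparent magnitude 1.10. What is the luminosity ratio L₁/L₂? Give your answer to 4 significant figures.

d₁ = 1/p₁ = 1/0.007168″ = 139.51 pc; d₂ = 1/p₂ = 1/0.02562″ = 39.032 pc.
M₁ = m₁ − 5 log₁₀ d₁ + 5 = 7.15 − 10.7230 + 5 = 1.4270.
M₂ = 1.10 − 7.9571 + 5 = -1.8571.
L₁/L₂ = 10^(0.4(M₂ − M₁)) = 10^(0.4 × (-3.2841)) = 10^(-1.31364) = 0.048569.

L₁/L₂ = 0.04857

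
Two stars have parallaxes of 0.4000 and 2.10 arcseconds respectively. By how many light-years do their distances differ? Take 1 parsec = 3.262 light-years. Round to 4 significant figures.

6.602 ly

d_A = 1/0.4000″ = 2.5 pc; d_B = 1/2.100″ = 0.47619 pc.
|d_B − d_A| = |0.47619 − 2.5| = 2.0238 pc = 2.0238 × 3.262 ly = 6.6016 ly.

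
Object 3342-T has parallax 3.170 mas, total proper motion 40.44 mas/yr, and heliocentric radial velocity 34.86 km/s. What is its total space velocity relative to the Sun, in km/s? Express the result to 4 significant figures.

69.80 km/s

d = 1/p = 1/0.003170″ = 315.46 pc.
μ = 40.44 mas/yr = 0.04044 ″/yr.
v_t = 4.740 μ d = 4.740 × 0.04044 × 315.46 = 60.469 km/s.
v = √(v_r² + v_t²) = √(34.86² + 60.469²) = √4871.72 = 69.798 km/s.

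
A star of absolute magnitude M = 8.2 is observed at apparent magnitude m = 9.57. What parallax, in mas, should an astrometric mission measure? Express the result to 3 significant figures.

53.2 mas

m − M = 9.57 − 8.2 = 1.37.
d = 10^((m−M)/5 + 1) = 10^1.274 = 18.793 pc.
p = 1/d = 1/18.793 = 0.053211 arcsec = 53.211 mas.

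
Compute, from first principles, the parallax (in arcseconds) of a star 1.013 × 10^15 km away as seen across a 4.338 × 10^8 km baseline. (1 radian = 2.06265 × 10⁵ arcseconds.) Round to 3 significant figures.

0.0883 arcsec

θ ≈ B/d = (4.338 × 10^8) / (1.013 × 10^15) = 4.2823 × 10^-7 rad.
In arcseconds: 4.2823 × 10^-7 × 206265 = 0.088329″.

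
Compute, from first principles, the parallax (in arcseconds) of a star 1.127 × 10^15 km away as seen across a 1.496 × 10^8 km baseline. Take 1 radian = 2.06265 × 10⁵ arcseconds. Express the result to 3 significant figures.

0.0274 arcsec

θ ≈ B/d = (1.496 × 10^8) / (1.127 × 10^15) = 1.3274 × 10^-7 rad.
In arcseconds: 1.3274 × 10^-7 × 206265 = 0.02738″.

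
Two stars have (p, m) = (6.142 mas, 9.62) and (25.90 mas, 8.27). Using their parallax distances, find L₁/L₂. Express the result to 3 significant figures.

L₁/L₂ = 5.13

d₁ = 1/p₁ = 1/0.006142″ = 162.81 pc; d₂ = 1/p₂ = 1/0.02590″ = 38.61 pc.
M₁ = m₁ − 5 log₁₀ d₁ + 5 = 9.62 − 11.0584 + 5 = 3.5616.
M₂ = 8.27 − 7.9335 + 5 = 5.3365.
L₁/L₂ = 10^(0.4(M₂ − M₁)) = 10^(0.4 × 1.7749) = 10^0.70996 = 5.1281.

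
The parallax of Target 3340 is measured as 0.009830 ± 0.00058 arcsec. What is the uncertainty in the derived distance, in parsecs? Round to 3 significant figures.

d = 1/p, so σ_d = σ_p / p².
σ_d = 0.000580 / (0.009830)² = 0.000580 / 0.000096629 = 6.0023 pc.

6.00 pc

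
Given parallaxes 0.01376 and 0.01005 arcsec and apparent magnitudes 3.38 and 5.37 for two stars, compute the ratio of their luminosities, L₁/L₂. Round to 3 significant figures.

L₁/L₂ = 3.33

d₁ = 1/p₁ = 1/0.01376″ = 72.674 pc; d₂ = 1/p₂ = 1/0.01005″ = 99.502 pc.
M₁ = m₁ − 5 log₁₀ d₁ + 5 = 3.38 − 9.3069 + 5 = -0.9269.
M₂ = 5.37 − 9.9892 + 5 = 0.3808.
L₁/L₂ = 10^(0.4(M₂ − M₁)) = 10^(0.4 × 1.3077) = 10^0.52308 = 3.3349.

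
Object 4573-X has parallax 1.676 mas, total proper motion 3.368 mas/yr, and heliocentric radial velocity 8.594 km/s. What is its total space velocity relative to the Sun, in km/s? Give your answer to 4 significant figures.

12.83 km/s

d = 1/p = 1/0.001676″ = 596.66 pc.
μ = 3.368 mas/yr = 0.003368 ″/yr.
v_t = 4.740 μ d = 4.740 × 0.003368 × 596.66 = 9.5253 km/s.
v = √(v_r² + v_t²) = √(8.594² + 9.5253²) = √164.588 = 12.829 km/s.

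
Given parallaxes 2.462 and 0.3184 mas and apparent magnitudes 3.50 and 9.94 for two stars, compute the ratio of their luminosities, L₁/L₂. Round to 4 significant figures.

d₁ = 1/p₁ = 1/0.002462″ = 406.17 pc; d₂ = 1/p₂ = 1/0.0003184″ = 3140.7 pc.
M₁ = m₁ − 5 log₁₀ d₁ + 5 = 3.50 − 13.0435 + 5 = -4.5435.
M₂ = 9.94 − 17.4851 + 5 = -2.5451.
L₁/L₂ = 10^(0.4(M₂ − M₁)) = 10^(0.4 × 1.9984) = 10^0.79936 = 6.3003.

L₁/L₂ = 6.300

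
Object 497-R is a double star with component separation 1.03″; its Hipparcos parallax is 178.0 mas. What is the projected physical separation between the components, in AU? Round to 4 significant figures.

d = 1/p = 1/0.1780″ = 5.618 pc.
At distance d (pc), an angle of θ arcsec spans θ·d AU: s = 1.03 × 5.618 = 5.7865 AU.

5.787 AU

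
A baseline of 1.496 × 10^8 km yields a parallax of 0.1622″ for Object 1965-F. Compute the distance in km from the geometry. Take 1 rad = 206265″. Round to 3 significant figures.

θ = 0.1622″ = 0.1622/206265 = 7.8637 × 10^-7 rad.
d = B/θ = (1.496 × 10^8) / (7.8637 × 10^-7) = 1.9024 × 10^14 km.

1.90 × 10^14 km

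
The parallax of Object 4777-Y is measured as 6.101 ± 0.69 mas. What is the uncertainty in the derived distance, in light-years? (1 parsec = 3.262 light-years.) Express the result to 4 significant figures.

60.47 ly

d = 1/p, so σ_d = σ_p / p².
σ_d = 0.000690 / (0.006101)² = 0.000690 / 0.000037222 = 18.537 pc = 18.537 × 3.262 ly = 60.468 ly.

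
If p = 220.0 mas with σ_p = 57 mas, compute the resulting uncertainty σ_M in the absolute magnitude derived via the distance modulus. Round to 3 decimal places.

M = m − 5 log₁₀ d + 5 = m + 5 log₁₀ p + 5, so ∂M/∂p = 5/(p ln 10).
σ_M = (5/ln 10) · (σ_p/p) = 2.1715 × 57/220.0 = 2.1715 × 0.25909 = 0.56261.

σ_M = 0.563 mag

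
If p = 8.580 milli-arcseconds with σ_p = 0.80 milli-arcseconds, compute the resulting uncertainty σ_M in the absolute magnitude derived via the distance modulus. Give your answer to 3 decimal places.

σ_M = 0.202 mag

M = m − 5 log₁₀ d + 5 = m + 5 log₁₀ p + 5, so ∂M/∂p = 5/(p ln 10).
σ_M = (5/ln 10) · (σ_p/p) = 2.1715 × 0.80/8.580 = 2.1715 × 0.09324 = 0.20247.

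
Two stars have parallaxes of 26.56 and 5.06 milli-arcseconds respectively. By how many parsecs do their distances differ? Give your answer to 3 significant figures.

160 pc

d_A = 1/0.02656″ = 37.651 pc; d_B = 1/0.005060″ = 197.63 pc.
|d_B − d_A| = |197.63 − 37.651| = 159.98 pc.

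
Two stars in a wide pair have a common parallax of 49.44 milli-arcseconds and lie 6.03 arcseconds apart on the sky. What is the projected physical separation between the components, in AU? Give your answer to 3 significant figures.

122 AU

d = 1/p = 1/0.04944″ = 20.227 pc.
At distance d (pc), an angle of θ arcsec spans θ·d AU: s = 6.03 × 20.227 = 121.97 AU.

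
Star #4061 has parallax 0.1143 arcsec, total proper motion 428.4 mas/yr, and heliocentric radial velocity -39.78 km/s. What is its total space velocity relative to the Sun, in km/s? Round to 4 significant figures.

43.57 km/s

d = 1/p = 1/0.1143″ = 8.7489 pc.
μ = 428.4 mas/yr = 0.4284 ″/yr.
v_t = 4.740 μ d = 4.740 × 0.4284 × 8.7489 = 17.766 km/s.
v = √(v_r² + v_t²) = √((-39.78)² + 17.766²) = √1898.08 = 43.567 km/s.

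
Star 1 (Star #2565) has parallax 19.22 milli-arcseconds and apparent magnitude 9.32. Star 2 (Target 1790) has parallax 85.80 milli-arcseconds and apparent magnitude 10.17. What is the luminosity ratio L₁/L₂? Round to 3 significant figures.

d₁ = 1/p₁ = 1/0.01922″ = 52.029 pc; d₂ = 1/p₂ = 1/0.08580″ = 11.655 pc.
M₁ = m₁ − 5 log₁₀ d₁ + 5 = 9.32 − 8.5812 + 5 = 5.7388.
M₂ = 10.17 − 5.3326 + 5 = 9.8374.
L₁/L₂ = 10^(0.4(M₂ − M₁)) = 10^(0.4 × 4.0986) = 10^1.63944 = 43.595.

L₁/L₂ = 43.6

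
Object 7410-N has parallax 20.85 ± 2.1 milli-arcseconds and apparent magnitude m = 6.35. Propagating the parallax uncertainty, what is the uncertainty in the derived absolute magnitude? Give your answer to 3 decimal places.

M = m − 5 log₁₀ d + 5 = m + 5 log₁₀ p + 5, so ∂M/∂p = 5/(p ln 10).
σ_M = (5/ln 10) · (σ_p/p) = 2.1715 × 2.1/20.85 = 2.1715 × 0.10072 = 0.21871.

σ_M = 0.219 mag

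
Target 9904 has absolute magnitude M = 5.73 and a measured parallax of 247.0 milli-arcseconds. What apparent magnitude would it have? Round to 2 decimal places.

m = 3.77

d = 1/p = 1/0.2470″ = 4.0486 pc.
m − M = 5 log₁₀ d − 5 = 5 log₁₀(4.0486) − 5 = 3.0365 − 5 = -1.9635.
m = M + (m − M) = 5.73 + (-1.9635) = 3.77.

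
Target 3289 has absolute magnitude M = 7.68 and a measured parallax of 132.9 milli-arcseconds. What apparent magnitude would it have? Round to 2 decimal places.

m = 7.06

d = 1/p = 1/0.1329″ = 7.5245 pc.
m − M = 5 log₁₀ d − 5 = 5 log₁₀(7.5245) − 5 = 4.3824 − 5 = -0.6176.
m = M + (m − M) = 7.68 + (-0.6176) = 7.06.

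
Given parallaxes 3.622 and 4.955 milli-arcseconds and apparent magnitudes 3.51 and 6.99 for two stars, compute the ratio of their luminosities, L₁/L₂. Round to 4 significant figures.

L₁/L₂ = 46.15

d₁ = 1/p₁ = 1/0.003622″ = 276.09 pc; d₂ = 1/p₂ = 1/0.004955″ = 201.82 pc.
M₁ = m₁ − 5 log₁₀ d₁ + 5 = 3.51 − 12.2053 + 5 = -3.6953.
M₂ = 6.99 − 11.5248 + 5 = 0.4652.
L₁/L₂ = 10^(0.4(M₂ − M₁)) = 10^(0.4 × 4.1605) = 10^1.66420 = 46.153.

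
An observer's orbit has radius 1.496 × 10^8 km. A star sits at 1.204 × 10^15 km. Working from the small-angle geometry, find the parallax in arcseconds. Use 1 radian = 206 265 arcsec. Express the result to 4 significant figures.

θ ≈ B/d = (1.496 × 10^8) / (1.204 × 10^15) = 1.2425 × 10^-7 rad.
In arcseconds: 1.2425 × 10^-7 × 206265 = 0.025628″.

0.02563 arcsec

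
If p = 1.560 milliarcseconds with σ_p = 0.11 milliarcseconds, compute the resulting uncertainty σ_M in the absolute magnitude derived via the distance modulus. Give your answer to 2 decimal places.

σ_M = 0.15 mag

M = m − 5 log₁₀ d + 5 = m + 5 log₁₀ p + 5, so ∂M/∂p = 5/(p ln 10).
σ_M = (5/ln 10) · (σ_p/p) = 2.1715 × 0.11/1.560 = 2.1715 × 0.070513 = 0.15312.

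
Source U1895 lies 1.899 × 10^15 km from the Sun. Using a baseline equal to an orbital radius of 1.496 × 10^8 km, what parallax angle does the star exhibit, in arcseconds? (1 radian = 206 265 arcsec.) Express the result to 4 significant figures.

θ ≈ B/d = (1.496 × 10^8) / (1.899 × 10^15) = 7.8778 × 10^-8 rad.
In arcseconds: 7.8778 × 10^-8 × 206265 = 0.016249″.

0.01625 arcsec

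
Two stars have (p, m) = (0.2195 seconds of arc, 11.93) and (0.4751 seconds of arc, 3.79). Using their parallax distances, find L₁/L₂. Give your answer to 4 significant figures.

L₁/L₂ = 0.002598

d₁ = 1/p₁ = 1/0.2195″ = 4.5558 pc; d₂ = 1/p₂ = 1/0.4751″ = 2.1048 pc.
M₁ = m₁ − 5 log₁₀ d₁ + 5 = 11.93 − 3.2928 + 5 = 13.6372.
M₂ = 3.79 − 1.6161 + 5 = 7.1739.
L₁/L₂ = 10^(0.4(M₂ − M₁)) = 10^(0.4 × (-6.4633)) = 10^(-2.58532) = 0.0025982.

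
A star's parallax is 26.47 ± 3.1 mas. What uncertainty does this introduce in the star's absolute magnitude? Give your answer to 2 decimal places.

M = m − 5 log₁₀ d + 5 = m + 5 log₁₀ p + 5, so ∂M/∂p = 5/(p ln 10).
σ_M = (5/ln 10) · (σ_p/p) = 2.1715 × 3.1/26.47 = 2.1715 × 0.11711 = 0.2543.

σ_M = 0.25 mag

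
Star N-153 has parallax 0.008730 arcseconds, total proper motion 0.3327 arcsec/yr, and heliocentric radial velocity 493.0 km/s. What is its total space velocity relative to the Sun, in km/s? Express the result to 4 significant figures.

525.1 km/s

d = 1/p = 1/0.008730″ = 114.55 pc.
v_t = 4.740 μ d = 4.740 × 0.3327 × 114.55 = 180.65 km/s.
v = √(v_r² + v_t²) = √(493.0² + 180.65²) = √275683 = 525.06 km/s.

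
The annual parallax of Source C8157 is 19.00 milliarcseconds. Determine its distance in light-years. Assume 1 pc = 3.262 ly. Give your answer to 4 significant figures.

p = 19.00 milliarcseconds = 0.01900 arcsec.
d = 1/p = 1/0.01900 = 52.632 pc.
In light-years: 52.632 × 3.262 = 171.69 ly.

171.7 light years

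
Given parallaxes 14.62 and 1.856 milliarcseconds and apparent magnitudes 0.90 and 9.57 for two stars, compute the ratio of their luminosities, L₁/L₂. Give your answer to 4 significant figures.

d₁ = 1/p₁ = 1/0.01462″ = 68.399 pc; d₂ = 1/p₂ = 1/0.001856″ = 538.79 pc.
M₁ = m₁ − 5 log₁₀ d₁ + 5 = 0.90 − 9.1752 + 5 = -3.2752.
M₂ = 9.57 − 13.6571 + 5 = 0.9129.
L₁/L₂ = 10^(0.4(M₂ − M₁)) = 10^(0.4 × 4.1881) = 10^1.67524 = 47.341.

L₁/L₂ = 47.34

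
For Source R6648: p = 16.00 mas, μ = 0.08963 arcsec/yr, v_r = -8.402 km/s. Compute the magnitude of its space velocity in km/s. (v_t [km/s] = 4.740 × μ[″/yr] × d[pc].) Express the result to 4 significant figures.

27.85 km/s

d = 1/p = 1/0.01600″ = 62.5 pc.
v_t = 4.740 μ d = 4.740 × 0.08963 × 62.5 = 26.553 km/s.
v = √(v_r² + v_t²) = √((-8.402)² + 26.553²) = √775.655 = 27.851 km/s.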